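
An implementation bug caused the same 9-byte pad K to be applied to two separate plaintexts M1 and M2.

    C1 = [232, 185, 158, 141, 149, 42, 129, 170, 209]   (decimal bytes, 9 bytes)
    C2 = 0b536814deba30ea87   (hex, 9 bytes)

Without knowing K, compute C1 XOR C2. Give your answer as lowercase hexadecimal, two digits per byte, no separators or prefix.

C1 ⊕ C2 = (M1 ⊕ K) ⊕ (M2 ⊕ K) = M1 ⊕ M2 — the shared key cancels under XOR.
11101000 xor 00001011 = 11100011
10111001 xor 01010011 = 11101010
10011110 xor 01101000 = 11110110
10001101 xor 00010100 = 10011001
10010101 xor 11011110 = 01001011
00101010 xor 10111010 = 10010000
10000001 xor 00110000 = 10110001
10101010 xor 11101010 = 01000000
11010001 xor 10000111 = 01010110

e3eaf6994b90b14056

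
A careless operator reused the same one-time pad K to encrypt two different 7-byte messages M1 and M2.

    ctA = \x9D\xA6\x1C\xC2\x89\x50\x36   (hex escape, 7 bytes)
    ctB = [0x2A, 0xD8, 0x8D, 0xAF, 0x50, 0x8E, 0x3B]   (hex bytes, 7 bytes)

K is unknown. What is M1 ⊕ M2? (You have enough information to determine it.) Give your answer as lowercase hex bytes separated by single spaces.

b7 7e 91 6d d9 de 0d

ctA ⊕ ctB = (M1 ⊕ K) ⊕ (M2 ⊕ K) = M1 ⊕ M2 — the shared key cancels under XOR.
9d XOR 2a = b7
a6 XOR d8 = 7e
1c XOR 8d = 91
c2 XOR af = 6d
89 XOR 50 = d9
50 XOR 8e = de
36 XOR 3b = 0d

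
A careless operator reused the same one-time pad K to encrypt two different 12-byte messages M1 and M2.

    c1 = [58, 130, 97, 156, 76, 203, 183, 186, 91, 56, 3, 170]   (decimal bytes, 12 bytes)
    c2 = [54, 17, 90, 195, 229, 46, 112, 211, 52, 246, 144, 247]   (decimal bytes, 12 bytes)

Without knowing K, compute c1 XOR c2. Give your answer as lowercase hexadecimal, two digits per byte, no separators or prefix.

0c933b5fa9e5c7696fce935d

c1 ⊕ c2 = (M1 ⊕ K) ⊕ (M2 ⊕ K) = M1 ⊕ M2 — the shared key cancels under XOR.
3a XOR 36 = 0c
82 XOR 11 = 93
61 XOR 5a = 3b
9c XOR c3 = 5f
4c XOR e5 = a9
cb XOR 2e = e5
b7 XOR 70 = c7
ba XOR d3 = 69
5b XOR 34 = 6f
38 XOR f6 = ce
03 XOR 90 = 93
aa XOR f7 = 5d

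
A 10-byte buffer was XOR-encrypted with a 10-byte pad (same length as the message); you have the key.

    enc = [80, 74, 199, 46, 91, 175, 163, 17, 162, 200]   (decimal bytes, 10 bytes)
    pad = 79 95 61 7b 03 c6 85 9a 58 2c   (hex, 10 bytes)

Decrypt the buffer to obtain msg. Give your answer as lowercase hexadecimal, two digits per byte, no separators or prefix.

XOR is its own inverse, so applying the key byte-wise gives the result directly.
50 xor 79 = 29
4a xor 95 = df
c7 xor 61 = a6
2e xor 7b = 55
5b xor 03 = 58
af xor c6 = 69
a3 xor 85 = 26
11 xor 9a = 8b
a2 xor 58 = fa
c8 xor 2c = e4

29dfa6555869268bfae4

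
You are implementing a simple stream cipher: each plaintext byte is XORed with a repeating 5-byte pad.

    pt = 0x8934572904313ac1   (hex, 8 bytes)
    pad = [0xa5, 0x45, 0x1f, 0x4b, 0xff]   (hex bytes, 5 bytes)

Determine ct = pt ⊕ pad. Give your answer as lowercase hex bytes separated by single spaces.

The 5-byte key repeats, so the effective keystream is a5 45 1f 4b ff a5 45 1f.
byte 0: 89 ^ a5 = 2c
byte 1: 34 ^ 45 = 71
byte 2: 57 ^ 1f = 48
byte 3: 29 ^ 4b = 62
byte 4: 04 ^ ff = fb
byte 5: 31 ^ a5 = 94
byte 6: 3a ^ 45 = 7f
byte 7: c1 ^ 1f = de

2c 71 48 62 fb 94 7f de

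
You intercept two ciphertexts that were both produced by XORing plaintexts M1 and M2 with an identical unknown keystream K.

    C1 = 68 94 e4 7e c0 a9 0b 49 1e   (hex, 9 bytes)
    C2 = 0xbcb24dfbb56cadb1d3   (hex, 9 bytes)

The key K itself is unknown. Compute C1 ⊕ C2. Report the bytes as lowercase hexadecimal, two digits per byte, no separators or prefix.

C1 ⊕ C2 = (M1 ⊕ K) ⊕ (M2 ⊕ K) = M1 ⊕ M2 — the shared key cancels under XOR.
byte 0: 68 ^ bc = d4
byte 1: 94 ^ b2 = 26
byte 2: e4 ^ 4d = a9
byte 3: 7e ^ fb = 85
byte 4: c0 ^ b5 = 75
byte 5: a9 ^ 6c = c5
byte 6: 0b ^ ad = a6
byte 7: 49 ^ b1 = f8
byte 8: 1e ^ d3 = cd

d426a98575c5a6f8cd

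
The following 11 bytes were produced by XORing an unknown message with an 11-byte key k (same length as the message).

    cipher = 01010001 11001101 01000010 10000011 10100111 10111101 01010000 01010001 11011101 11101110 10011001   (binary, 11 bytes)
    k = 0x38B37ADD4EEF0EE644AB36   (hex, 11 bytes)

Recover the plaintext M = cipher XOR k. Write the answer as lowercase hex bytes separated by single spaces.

51 XOR 38 = 69
cd XOR b3 = 7e
42 XOR 7a = 38
83 XOR dd = 5e
a7 XOR 4e = e9
bd XOR ef = 52
50 XOR 0e = 5e
51 XOR e6 = b7
dd XOR 44 = 99
ee XOR ab = 45
99 XOR 36 = af

69 7e 38 5e e9 52 5e b7 99 45 af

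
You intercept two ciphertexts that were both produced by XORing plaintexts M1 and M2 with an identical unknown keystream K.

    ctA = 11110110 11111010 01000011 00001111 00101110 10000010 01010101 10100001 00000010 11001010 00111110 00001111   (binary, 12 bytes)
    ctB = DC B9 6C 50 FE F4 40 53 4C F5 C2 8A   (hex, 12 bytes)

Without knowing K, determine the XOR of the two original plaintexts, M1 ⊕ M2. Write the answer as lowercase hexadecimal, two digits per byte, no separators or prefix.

2a432f5fd07615f24e3ffc85

ctA ⊕ ctB = (M1 ⊕ K) ⊕ (M2 ⊕ K) = M1 ⊕ M2 — the shared key cancels under XOR.
byte 0: 246 xor 220 =  42
byte 1: 250 xor 185 =  67
byte 2:  67 xor 108 =  47
byte 3:  15 xor  80 =  95
byte 4:  46 xor 254 = 208
byte 5: 130 xor 244 = 118
byte 6:  85 xor  64 =  21
byte 7: 161 xor  83 = 242
byte 8:   2 xor  76 =  78
byte 9: 202 xor 245 =  63
byte 10:  62 xor 194 = 252
byte 11:  15 xor 138 = 133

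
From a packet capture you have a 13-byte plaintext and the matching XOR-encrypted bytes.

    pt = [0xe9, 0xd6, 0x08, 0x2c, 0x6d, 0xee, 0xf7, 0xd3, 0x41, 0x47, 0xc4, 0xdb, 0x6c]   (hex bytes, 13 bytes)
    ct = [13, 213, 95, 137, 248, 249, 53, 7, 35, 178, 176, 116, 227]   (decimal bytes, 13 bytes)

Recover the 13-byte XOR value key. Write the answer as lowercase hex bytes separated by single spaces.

e4 03 57 a5 95 17 c2 d4 62 f5 74 af 8f

Since ct = pt ⊕ key, XORing both sides with pt gives key = pt ⊕ ct.
byte 0: 11101001 ^ 00001101 = 11100100
byte 1: 11010110 ^ 11010101 = 00000011
byte 2: 00001000 ^ 01011111 = 01010111
byte 3: 00101100 ^ 10001001 = 10100101
byte 4: 01101101 ^ 11111000 = 10010101
byte 5: 11101110 ^ 11111001 = 00010111
byte 6: 11110111 ^ 00110101 = 11000010
byte 7: 11010011 ^ 00000111 = 11010100
byte 8: 01000001 ^ 00100011 = 01100010
byte 9: 01000111 ^ 10110010 = 11110101
byte 10: 11000100 ^ 10110000 = 01110100
byte 11: 11011011 ^ 01110100 = 10101111
byte 12: 01101100 ^ 11100011 = 10001111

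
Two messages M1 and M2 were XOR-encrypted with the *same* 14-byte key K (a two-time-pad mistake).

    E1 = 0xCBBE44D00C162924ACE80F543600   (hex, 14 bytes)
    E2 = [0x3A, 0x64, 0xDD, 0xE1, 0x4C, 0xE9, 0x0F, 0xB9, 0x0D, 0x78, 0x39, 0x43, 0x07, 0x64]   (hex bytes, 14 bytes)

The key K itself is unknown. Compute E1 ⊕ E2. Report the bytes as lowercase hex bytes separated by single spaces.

E1 ⊕ E2 = (M1 ⊕ K) ⊕ (M2 ⊕ K) = M1 ⊕ M2 — the shared key cancels under XOR.
cb XOR 3a = f1
be XOR 64 = da
44 XOR dd = 99
d0 XOR e1 = 31
0c XOR 4c = 40
16 XOR e9 = ff
29 XOR 0f = 26
24 XOR b9 = 9d
ac XOR 0d = a1
e8 XOR 78 = 90
0f XOR 39 = 36
54 XOR 43 = 17
36 XOR 07 = 31
00 XOR 64 = 64

f1 da 99 31 40 ff 26 9d a1 90 36 17 31 64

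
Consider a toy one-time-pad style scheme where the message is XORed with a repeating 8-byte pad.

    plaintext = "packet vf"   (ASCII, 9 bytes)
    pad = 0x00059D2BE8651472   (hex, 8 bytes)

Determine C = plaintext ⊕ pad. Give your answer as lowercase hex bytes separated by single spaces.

The 8-byte key repeats, so the effective keystream is 00 05 9d 2b e8 65 14 72 00.
byte 0: 112 ^   0 = 112
byte 1:  97 ^   5 = 100
byte 2:  99 ^ 157 = 254
byte 3: 107 ^  43 =  64
byte 4: 101 ^ 232 = 141
byte 5: 116 ^ 101 =  17
byte 6:  32 ^  20 =  52
byte 7: 118 ^ 114 =   4
byte 8: 102 ^   0 = 102

70 64 fe 40 8d 11 34 04 66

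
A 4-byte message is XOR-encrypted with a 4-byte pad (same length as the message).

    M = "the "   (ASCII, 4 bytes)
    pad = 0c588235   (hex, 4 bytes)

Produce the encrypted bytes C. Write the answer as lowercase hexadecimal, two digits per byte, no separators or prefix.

7830e715

XOR is its own inverse, so applying the key byte-wise gives the result directly.
74 XOR 0c = 78
68 XOR 58 = 30
65 XOR 82 = e7
20 XOR 35 = 15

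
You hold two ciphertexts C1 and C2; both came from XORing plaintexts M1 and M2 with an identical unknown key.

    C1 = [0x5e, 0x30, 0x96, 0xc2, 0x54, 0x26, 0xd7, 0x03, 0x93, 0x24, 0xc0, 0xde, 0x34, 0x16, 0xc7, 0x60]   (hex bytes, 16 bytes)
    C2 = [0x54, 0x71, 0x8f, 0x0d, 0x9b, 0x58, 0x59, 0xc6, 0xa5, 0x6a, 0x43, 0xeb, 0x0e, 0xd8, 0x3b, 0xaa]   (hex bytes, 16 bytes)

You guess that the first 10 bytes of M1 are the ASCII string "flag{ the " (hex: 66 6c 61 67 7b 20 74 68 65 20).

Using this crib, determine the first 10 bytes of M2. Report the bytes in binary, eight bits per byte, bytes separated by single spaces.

First, C1 ⊕ C2 = (M1 ⊕ K) ⊕ (M2 ⊕ K) = M1 ⊕ M2, so the key drops out. Then M2 = (M1 ⊕ M2) ⊕ M1 over the first 10 bytes.
byte 0: (5e ⊕ 54) ⊕ 66 = 0a ⊕ 66 = 6c
byte 1: (30 ⊕ 71) ⊕ 6c = 41 ⊕ 6c = 2d
byte 2: (96 ⊕ 8f) ⊕ 61 = 19 ⊕ 61 = 78
byte 3: (c2 ⊕ 0d) ⊕ 67 = cf ⊕ 67 = a8
byte 4: (54 ⊕ 9b) ⊕ 7b = cf ⊕ 7b = b4
byte 5: (26 ⊕ 58) ⊕ 20 = 7e ⊕ 20 = 5e
byte 6: (d7 ⊕ 59) ⊕ 74 = 8e ⊕ 74 = fa
byte 7: (03 ⊕ c6) ⊕ 68 = c5 ⊕ 68 = ad
byte 8: (93 ⊕ a5) ⊕ 65 = 36 ⊕ 65 = 53
byte 9: (24 ⊕ 6a) ⊕ 20 = 4e ⊕ 20 = 6e

01101100 00101101 01111000 10101000 10110100 01011110 11111010 10101101 01010011 01101110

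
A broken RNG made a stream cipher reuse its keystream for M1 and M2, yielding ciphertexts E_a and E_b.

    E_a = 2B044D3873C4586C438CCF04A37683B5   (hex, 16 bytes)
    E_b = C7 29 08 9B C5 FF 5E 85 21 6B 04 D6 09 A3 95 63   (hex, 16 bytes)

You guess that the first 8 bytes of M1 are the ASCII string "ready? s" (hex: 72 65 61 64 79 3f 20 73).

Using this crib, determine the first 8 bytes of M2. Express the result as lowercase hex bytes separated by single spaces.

First, E_a ⊕ E_b = (M1 ⊕ K) ⊕ (M2 ⊕ K) = M1 ⊕ M2, so the key drops out. Then M2 = (M1 ⊕ M2) ⊕ M1 over the first 8 bytes.
byte 0: (2b xor c7) xor 72 = ec xor 72 = 9e
byte 1: (04 xor 29) xor 65 = 2d xor 65 = 48
byte 2: (4d xor 08) xor 61 = 45 xor 61 = 24
byte 3: (38 xor 9b) xor 64 = a3 xor 64 = c7
byte 4: (73 xor c5) xor 79 = b6 xor 79 = cf
byte 5: (c4 xor ff) xor 3f = 3b xor 3f = 04
byte 6: (58 xor 5e) xor 20 = 06 xor 20 = 26
byte 7: (6c xor 85) xor 73 = e9 xor 73 = 9a

9e 48 24 c7 cf 04 26 9a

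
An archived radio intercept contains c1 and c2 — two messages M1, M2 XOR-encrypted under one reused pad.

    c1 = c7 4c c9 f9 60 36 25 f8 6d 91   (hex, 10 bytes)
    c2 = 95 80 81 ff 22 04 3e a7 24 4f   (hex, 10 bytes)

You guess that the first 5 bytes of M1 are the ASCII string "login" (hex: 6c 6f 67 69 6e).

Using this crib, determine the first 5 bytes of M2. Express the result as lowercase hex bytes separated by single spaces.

3e a3 2f 6f 2c

First, c1 ⊕ c2 = (M1 ⊕ K) ⊕ (M2 ⊕ K) = M1 ⊕ M2, so the key drops out. Then M2 = (M1 ⊕ M2) ⊕ M1 over the first 5 bytes.
byte 0: (c7 xor 95) xor 6c = 52 xor 6c = 3e
byte 1: (4c xor 80) xor 6f = cc xor 6f = a3
byte 2: (c9 xor 81) xor 67 = 48 xor 67 = 2f
byte 3: (f9 xor ff) xor 69 = 06 xor 69 = 6f
byte 4: (60 xor 22) xor 6e = 42 xor 6e = 2c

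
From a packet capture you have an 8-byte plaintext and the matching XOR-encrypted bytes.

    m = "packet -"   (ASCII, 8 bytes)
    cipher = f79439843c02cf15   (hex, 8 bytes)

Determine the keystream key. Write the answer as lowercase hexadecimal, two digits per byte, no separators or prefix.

87f55aef5976ef38

Since cipher = m ⊕ key, XORing both sides with m gives key = m ⊕ cipher.
112 ^ 247 = 135
 97 ^ 148 = 245
 99 ^  57 =  90
107 ^ 132 = 239
101 ^  60 =  89
116 ^   2 = 118
 32 ^ 207 = 239
 45 ^  21 =  56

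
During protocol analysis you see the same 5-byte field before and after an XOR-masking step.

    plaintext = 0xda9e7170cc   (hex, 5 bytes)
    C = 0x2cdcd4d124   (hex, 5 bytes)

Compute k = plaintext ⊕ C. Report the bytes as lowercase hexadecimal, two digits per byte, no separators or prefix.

f642a5a1e8

Since C = plaintext ⊕ k, XORing both sides with plaintext gives k = plaintext ⊕ C.
da xor 2c = f6
9e xor dc = 42
71 xor d4 = a5
70 xor d1 = a1
cc xor 24 = e8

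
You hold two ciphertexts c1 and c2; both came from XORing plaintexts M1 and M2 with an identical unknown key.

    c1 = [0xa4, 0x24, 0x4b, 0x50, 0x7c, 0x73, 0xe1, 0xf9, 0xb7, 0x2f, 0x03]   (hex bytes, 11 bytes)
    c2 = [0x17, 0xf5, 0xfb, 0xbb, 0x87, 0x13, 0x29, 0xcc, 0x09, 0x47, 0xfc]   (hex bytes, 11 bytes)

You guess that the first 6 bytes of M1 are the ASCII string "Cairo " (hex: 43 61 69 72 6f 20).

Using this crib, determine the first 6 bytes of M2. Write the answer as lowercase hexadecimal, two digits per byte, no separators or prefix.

First, c1 ⊕ c2 = (M1 ⊕ K) ⊕ (M2 ⊕ K) = M1 ⊕ M2, so the key drops out. Then M2 = (M1 ⊕ M2) ⊕ M1 over the first 6 bytes.
byte 0: (a4 XOR 17) XOR 43 = b3 XOR 43 = f0
byte 1: (24 XOR f5) XOR 61 = d1 XOR 61 = b0
byte 2: (4b XOR fb) XOR 69 = b0 XOR 69 = d9
byte 3: (50 XOR bb) XOR 72 = eb XOR 72 = 99
byte 4: (7c XOR 87) XOR 6f = fb XOR 6f = 94
byte 5: (73 XOR 13) XOR 20 = 60 XOR 20 = 40

f0b0d9999440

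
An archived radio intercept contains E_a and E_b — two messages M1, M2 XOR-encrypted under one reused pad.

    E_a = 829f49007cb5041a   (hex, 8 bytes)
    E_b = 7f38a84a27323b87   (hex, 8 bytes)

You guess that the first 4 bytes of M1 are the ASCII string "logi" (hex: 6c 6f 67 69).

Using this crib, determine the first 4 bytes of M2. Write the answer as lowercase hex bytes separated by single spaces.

91 c8 86 23

First, E_a ⊕ E_b = (M1 ⊕ K) ⊕ (M2 ⊕ K) = M1 ⊕ M2, so the key drops out. Then M2 = (M1 ⊕ M2) ⊕ M1 over the first 4 bytes.
byte 0: (82 ^ 7f) ^ 6c = fd ^ 6c = 91
byte 1: (9f ^ 38) ^ 6f = a7 ^ 6f = c8
byte 2: (49 ^ a8) ^ 67 = e1 ^ 67 = 86
byte 3: (00 ^ 4a) ^ 69 = 4a ^ 69 = 23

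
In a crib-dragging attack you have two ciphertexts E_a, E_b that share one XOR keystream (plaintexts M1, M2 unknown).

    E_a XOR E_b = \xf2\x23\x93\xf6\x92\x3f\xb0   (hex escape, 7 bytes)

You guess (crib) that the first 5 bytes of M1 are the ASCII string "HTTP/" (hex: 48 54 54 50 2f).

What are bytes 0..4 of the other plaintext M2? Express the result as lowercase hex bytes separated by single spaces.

Since E_a ⊕ E_b = M1 ⊕ M2, XORing with the guessed M1 bytes yields the corresponding M2 bytes: M2 = (E_a ⊕ E_b) ⊕ M1.
f2 XOR 48 = ba
23 XOR 54 = 77
93 XOR 54 = c7
f6 XOR 50 = a6
92 XOR 2f = bd

ba 77 c7 a6 bd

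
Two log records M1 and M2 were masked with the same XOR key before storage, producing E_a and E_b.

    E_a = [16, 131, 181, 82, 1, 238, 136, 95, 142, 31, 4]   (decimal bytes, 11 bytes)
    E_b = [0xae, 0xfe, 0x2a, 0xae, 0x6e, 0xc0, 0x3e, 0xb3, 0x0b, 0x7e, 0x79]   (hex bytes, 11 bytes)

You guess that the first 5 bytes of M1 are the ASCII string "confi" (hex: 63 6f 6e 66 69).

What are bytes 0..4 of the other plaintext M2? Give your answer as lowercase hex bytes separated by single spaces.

First, E_a ⊕ E_b = (M1 ⊕ K) ⊕ (M2 ⊕ K) = M1 ⊕ M2, so the key drops out. Then M2 = (M1 ⊕ M2) ⊕ M1 over the first 5 bytes.
byte 0: (10 ⊕ ae) ⊕ 63 = be ⊕ 63 = dd
byte 1: (83 ⊕ fe) ⊕ 6f = 7d ⊕ 6f = 12
byte 2: (b5 ⊕ 2a) ⊕ 6e = 9f ⊕ 6e = f1
byte 3: (52 ⊕ ae) ⊕ 66 = fc ⊕ 66 = 9a
byte 4: (01 ⊕ 6e) ⊕ 69 = 6f ⊕ 69 = 06

dd 12 f1 9a 06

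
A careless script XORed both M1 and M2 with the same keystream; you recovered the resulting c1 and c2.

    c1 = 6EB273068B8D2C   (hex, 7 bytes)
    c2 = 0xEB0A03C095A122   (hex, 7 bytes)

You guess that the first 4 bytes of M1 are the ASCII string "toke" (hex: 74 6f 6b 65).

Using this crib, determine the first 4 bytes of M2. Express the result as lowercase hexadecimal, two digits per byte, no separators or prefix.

First, c1 ⊕ c2 = (M1 ⊕ K) ⊕ (M2 ⊕ K) = M1 ⊕ M2, so the key drops out. Then M2 = (M1 ⊕ M2) ⊕ M1 over the first 4 bytes.
byte 0: (6e XOR eb) XOR 74 = 85 XOR 74 = f1
byte 1: (b2 XOR 0a) XOR 6f = b8 XOR 6f = d7
byte 2: (73 XOR 03) XOR 6b = 70 XOR 6b = 1b
byte 3: (06 XOR c0) XOR 65 = c6 XOR 65 = a3

f1d71ba3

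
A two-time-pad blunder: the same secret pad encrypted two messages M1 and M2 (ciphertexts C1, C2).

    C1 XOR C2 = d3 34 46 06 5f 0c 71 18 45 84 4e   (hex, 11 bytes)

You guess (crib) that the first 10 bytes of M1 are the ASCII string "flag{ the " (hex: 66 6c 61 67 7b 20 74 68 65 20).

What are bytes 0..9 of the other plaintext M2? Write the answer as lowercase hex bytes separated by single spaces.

Since C1 ⊕ C2 = M1 ⊕ M2, XORing with the guessed M1 bytes yields the corresponding M2 bytes: M2 = (C1 ⊕ C2) ⊕ M1.
211 ⊕ 102 = 181
 52 ⊕ 108 =  88
 70 ⊕  97 =  39
  6 ⊕ 103 =  97
 95 ⊕ 123 =  36
 12 ⊕  32 =  44
113 ⊕ 116 =   5
 24 ⊕ 104 = 112
 69 ⊕ 101 =  32
132 ⊕  32 = 164

b5 58 27 61 24 2c 05 70 20 a4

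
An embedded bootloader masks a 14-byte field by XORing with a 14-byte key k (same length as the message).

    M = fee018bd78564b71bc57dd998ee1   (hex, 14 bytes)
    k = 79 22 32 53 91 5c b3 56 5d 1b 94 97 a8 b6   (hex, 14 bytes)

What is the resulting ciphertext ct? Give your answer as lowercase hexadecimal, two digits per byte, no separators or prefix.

87c22aeee90af827e14c490e2657

XOR is its own inverse, so applying the key byte-wise gives the result directly.
fe ⊕ 79 = 87
e0 ⊕ 22 = c2
18 ⊕ 32 = 2a
bd ⊕ 53 = ee
78 ⊕ 91 = e9
56 ⊕ 5c = 0a
4b ⊕ b3 = f8
71 ⊕ 56 = 27
bc ⊕ 5d = e1
57 ⊕ 1b = 4c
dd ⊕ 94 = 49
99 ⊕ 97 = 0e
8e ⊕ a8 = 26
e1 ⊕ b6 = 57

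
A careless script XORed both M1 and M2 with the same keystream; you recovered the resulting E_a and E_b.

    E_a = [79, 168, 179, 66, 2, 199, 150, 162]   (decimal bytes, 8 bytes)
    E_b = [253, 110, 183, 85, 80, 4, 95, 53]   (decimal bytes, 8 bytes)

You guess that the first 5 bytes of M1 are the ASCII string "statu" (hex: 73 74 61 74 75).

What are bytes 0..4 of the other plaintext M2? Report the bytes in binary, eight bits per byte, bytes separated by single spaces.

First, E_a ⊕ E_b = (M1 ⊕ K) ⊕ (M2 ⊕ K) = M1 ⊕ M2, so the key drops out. Then M2 = (M1 ⊕ M2) ⊕ M1 over the first 5 bytes.
byte 0: (4f ⊕ fd) ⊕ 73 = b2 ⊕ 73 = c1
byte 1: (a8 ⊕ 6e) ⊕ 74 = c6 ⊕ 74 = b2
byte 2: (b3 ⊕ b7) ⊕ 61 = 04 ⊕ 61 = 65
byte 3: (42 ⊕ 55) ⊕ 74 = 17 ⊕ 74 = 63
byte 4: (02 ⊕ 50) ⊕ 75 = 52 ⊕ 75 = 27

11000001 10110010 01100101 01100011 00100111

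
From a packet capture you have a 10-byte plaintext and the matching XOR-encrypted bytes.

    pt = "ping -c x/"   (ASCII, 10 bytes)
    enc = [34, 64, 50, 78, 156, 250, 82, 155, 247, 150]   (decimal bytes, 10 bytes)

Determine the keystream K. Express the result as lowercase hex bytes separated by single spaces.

Since enc = pt ⊕ K, XORing both sides with pt gives K = pt ⊕ enc.
112 ^  34 =  82
105 ^  64 =  41
110 ^  50 =  92
103 ^  78 =  41
 32 ^ 156 = 188
 45 ^ 250 = 215
 99 ^  82 =  49
 32 ^ 155 = 187
120 ^ 247 = 143
 47 ^ 150 = 185

52 29 5c 29 bc d7 31 bb 8f b9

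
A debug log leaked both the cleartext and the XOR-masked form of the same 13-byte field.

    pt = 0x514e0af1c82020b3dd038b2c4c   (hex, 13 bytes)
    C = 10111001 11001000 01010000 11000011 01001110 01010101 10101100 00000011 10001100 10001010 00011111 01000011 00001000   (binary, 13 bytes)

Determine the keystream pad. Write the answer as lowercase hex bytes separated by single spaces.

Since C = pt ⊕ pad, XORing both sides with pt gives pad = pt ⊕ C.
51 ⊕ b9 = e8
4e ⊕ c8 = 86
0a ⊕ 50 = 5a
f1 ⊕ c3 = 32
c8 ⊕ 4e = 86
20 ⊕ 55 = 75
20 ⊕ ac = 8c
b3 ⊕ 03 = b0
dd ⊕ 8c = 51
03 ⊕ 8a = 89
8b ⊕ 1f = 94
2c ⊕ 43 = 6f
4c ⊕ 08 = 44

e8 86 5a 32 86 75 8c b0 51 89 94 6f 44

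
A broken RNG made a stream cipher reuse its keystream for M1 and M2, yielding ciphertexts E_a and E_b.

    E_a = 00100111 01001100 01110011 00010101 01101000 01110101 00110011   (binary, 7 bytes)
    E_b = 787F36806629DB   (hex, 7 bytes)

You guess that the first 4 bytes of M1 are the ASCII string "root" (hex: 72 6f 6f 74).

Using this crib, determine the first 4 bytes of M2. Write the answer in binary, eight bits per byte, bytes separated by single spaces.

First, E_a ⊕ E_b = (M1 ⊕ K) ⊕ (M2 ⊕ K) = M1 ⊕ M2, so the key drops out. Then M2 = (M1 ⊕ M2) ⊕ M1 over the first 4 bytes.
byte 0: (27 ^ 78) ^ 72 = 5f ^ 72 = 2d
byte 1: (4c ^ 7f) ^ 6f = 33 ^ 6f = 5c
byte 2: (73 ^ 36) ^ 6f = 45 ^ 6f = 2a
byte 3: (15 ^ 80) ^ 74 = 95 ^ 74 = e1

00101101 01011100 00101010 11100001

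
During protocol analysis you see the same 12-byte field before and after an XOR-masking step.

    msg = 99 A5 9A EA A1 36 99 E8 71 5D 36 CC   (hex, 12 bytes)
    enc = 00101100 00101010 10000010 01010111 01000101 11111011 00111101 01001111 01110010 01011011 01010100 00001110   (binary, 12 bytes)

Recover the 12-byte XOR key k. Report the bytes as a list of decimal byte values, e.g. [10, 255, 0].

Since enc = msg ⊕ k, XORing both sides with msg gives k = msg ⊕ enc.
99 ^ 2c = b5
a5 ^ 2a = 8f
9a ^ 82 = 18
ea ^ 57 = bd
a1 ^ 45 = e4
36 ^ fb = cd
99 ^ 3d = a4
e8 ^ 4f = a7
71 ^ 72 = 03
5d ^ 5b = 06
36 ^ 54 = 62
cc ^ 0e = c2

[181, 143, 24, 189, 228, 205, 164, 167, 3, 6, 98, 194]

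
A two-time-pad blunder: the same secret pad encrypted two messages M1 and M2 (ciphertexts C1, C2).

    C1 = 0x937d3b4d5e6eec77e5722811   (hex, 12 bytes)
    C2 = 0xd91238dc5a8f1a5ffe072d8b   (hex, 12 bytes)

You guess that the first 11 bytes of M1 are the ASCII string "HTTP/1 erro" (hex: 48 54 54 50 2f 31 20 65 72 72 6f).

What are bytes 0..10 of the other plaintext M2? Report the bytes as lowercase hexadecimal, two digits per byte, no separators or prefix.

023b57c12bd0d64d69076a

First, C1 ⊕ C2 = (M1 ⊕ K) ⊕ (M2 ⊕ K) = M1 ⊕ M2, so the key drops out. Then M2 = (M1 ⊕ M2) ⊕ M1 over the first 11 bytes.
byte 0: (93 xor d9) xor 48 = 4a xor 48 = 02
byte 1: (7d xor 12) xor 54 = 6f xor 54 = 3b
byte 2: (3b xor 38) xor 54 = 03 xor 54 = 57
byte 3: (4d xor dc) xor 50 = 91 xor 50 = c1
byte 4: (5e xor 5a) xor 2f = 04 xor 2f = 2b
byte 5: (6e xor 8f) xor 31 = e1 xor 31 = d0
byte 6: (ec xor 1a) xor 20 = f6 xor 20 = d6
byte 7: (77 xor 5f) xor 65 = 28 xor 65 = 4d
byte 8: (e5 xor fe) xor 72 = 1b xor 72 = 69
byte 9: (72 xor 07) xor 72 = 75 xor 72 = 07
byte 10: (28 xor 2d) xor 6f = 05 xor 6f = 6a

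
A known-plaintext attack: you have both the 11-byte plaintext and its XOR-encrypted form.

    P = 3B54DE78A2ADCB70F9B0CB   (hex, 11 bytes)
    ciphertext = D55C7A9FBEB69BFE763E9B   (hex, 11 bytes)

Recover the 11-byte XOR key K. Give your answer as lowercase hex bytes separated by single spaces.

ee 08 a4 e7 1c 1b 50 8e 8f 8e 50

Since ciphertext = P ⊕ K, XORing both sides with P gives K = P ⊕ ciphertext.
 59 ^ 213 = 238
 84 ^  92 =   8
222 ^ 122 = 164
120 ^ 159 = 231
162 ^ 190 =  28
173 ^ 182 =  27
203 ^ 155 =  80
112 ^ 254 = 142
249 ^ 118 = 143
176 ^  62 = 142
203 ^ 155 =  80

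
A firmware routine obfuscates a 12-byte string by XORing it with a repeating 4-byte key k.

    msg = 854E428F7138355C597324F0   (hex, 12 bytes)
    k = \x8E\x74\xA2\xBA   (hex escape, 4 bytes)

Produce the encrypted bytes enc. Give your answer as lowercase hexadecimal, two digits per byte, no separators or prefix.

0b3ae035ff4c97e6d707864a

The 4-byte key repeats, so the effective keystream is 8e 74 a2 ba 8e 74 a2 ba 8e 74 a2 ba.
byte 0: 85 xor 8e = 0b
byte 1: 4e xor 74 = 3a
byte 2: 42 xor a2 = e0
byte 3: 8f xor ba = 35
byte 4: 71 xor 8e = ff
byte 5: 38 xor 74 = 4c
byte 6: 35 xor a2 = 97
byte 7: 5c xor ba = e6
byte 8: 59 xor 8e = d7
byte 9: 73 xor 74 = 07
byte 10: 24 xor a2 = 86
byte 11: f0 xor ba = 4a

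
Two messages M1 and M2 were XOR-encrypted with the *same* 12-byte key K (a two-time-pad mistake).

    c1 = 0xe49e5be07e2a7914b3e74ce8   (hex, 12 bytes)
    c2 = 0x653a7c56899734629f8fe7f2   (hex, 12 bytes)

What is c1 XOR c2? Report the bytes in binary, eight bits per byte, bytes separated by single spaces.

c1 ⊕ c2 = (M1 ⊕ K) ⊕ (M2 ⊕ K) = M1 ⊕ M2 — the shared key cancels under XOR.
228 XOR 101 = 129
158 XOR  58 = 164
 91 XOR 124 =  39
224 XOR  86 = 182
126 XOR 137 = 247
 42 XOR 151 = 189
121 XOR  52 =  77
 20 XOR  98 = 118
179 XOR 159 =  44
231 XOR 143 = 104
 76 XOR 231 = 171
232 XOR 242 =  26

10000001 10100100 00100111 10110110 11110111 10111101 01001101 01110110 00101100 01101000 10101011 00011010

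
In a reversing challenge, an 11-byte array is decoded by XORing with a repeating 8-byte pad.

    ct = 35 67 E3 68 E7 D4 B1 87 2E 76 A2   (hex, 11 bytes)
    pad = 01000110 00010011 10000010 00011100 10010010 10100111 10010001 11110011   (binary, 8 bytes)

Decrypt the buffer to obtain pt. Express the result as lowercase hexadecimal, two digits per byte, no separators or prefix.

7374617475732074686520

The 8-byte key repeats, so the effective keystream is 46 13 82 1c 92 a7 91 f3 46 13 82.
byte 0: 35 xor 46 = 73
byte 1: 67 xor 13 = 74
byte 2: e3 xor 82 = 61
byte 3: 68 xor 1c = 74
byte 4: e7 xor 92 = 75
byte 5: d4 xor a7 = 73
byte 6: b1 xor 91 = 20
byte 7: 87 xor f3 = 74
byte 8: 2e xor 46 = 68
byte 9: 76 xor 13 = 65
byte 10: a2 xor 82 = 20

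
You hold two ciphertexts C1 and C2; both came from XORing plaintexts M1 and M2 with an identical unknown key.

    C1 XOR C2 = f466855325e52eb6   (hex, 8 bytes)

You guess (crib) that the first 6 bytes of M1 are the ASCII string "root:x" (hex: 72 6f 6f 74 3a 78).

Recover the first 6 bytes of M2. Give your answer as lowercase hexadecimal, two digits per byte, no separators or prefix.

8609ea271f9d

Since C1 ⊕ C2 = M1 ⊕ M2, XORing with the guessed M1 bytes yields the corresponding M2 bytes: M2 = (C1 ⊕ C2) ⊕ M1.
244 XOR 114 = 134
102 XOR 111 =   9
133 XOR 111 = 234
 83 XOR 116 =  39
 37 XOR  58 =  31
229 XOR 120 = 157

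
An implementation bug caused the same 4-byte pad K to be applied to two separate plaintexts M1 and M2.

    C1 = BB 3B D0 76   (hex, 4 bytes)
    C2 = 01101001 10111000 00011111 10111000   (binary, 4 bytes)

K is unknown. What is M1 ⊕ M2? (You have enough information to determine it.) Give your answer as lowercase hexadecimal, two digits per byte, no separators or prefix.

d283cfce

C1 ⊕ C2 = (M1 ⊕ K) ⊕ (M2 ⊕ K) = M1 ⊕ M2 — the shared key cancels under XOR.
bb ^ 69 = d2
3b ^ b8 = 83
d0 ^ 1f = cf
76 ^ b8 = ce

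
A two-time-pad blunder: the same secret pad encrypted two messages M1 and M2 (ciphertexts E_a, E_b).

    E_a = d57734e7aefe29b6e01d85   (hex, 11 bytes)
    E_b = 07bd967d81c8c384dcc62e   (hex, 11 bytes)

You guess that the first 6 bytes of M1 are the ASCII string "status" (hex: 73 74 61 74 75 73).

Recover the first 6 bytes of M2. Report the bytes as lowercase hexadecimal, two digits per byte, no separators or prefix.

a1bec3ee5a45

First, E_a ⊕ E_b = (M1 ⊕ K) ⊕ (M2 ⊕ K) = M1 ⊕ M2, so the key drops out. Then M2 = (M1 ⊕ M2) ⊕ M1 over the first 6 bytes.
byte 0: (d5 ^ 07) ^ 73 = d2 ^ 73 = a1
byte 1: (77 ^ bd) ^ 74 = ca ^ 74 = be
byte 2: (34 ^ 96) ^ 61 = a2 ^ 61 = c3
byte 3: (e7 ^ 7d) ^ 74 = 9a ^ 74 = ee
byte 4: (ae ^ 81) ^ 75 = 2f ^ 75 = 5a
byte 5: (fe ^ c8) ^ 73 = 36 ^ 73 = 45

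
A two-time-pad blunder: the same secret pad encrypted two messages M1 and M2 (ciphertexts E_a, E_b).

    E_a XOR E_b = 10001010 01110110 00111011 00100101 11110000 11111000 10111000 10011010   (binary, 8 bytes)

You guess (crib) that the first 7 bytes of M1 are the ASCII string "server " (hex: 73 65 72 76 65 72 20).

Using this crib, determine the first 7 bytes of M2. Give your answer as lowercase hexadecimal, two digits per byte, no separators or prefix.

Since E_a ⊕ E_b = M1 ⊕ M2, XORing with the guessed M1 bytes yields the corresponding M2 bytes: M2 = (E_a ⊕ E_b) ⊕ M1.
8a xor 73 = f9
76 xor 65 = 13
3b xor 72 = 49
25 xor 76 = 53
f0 xor 65 = 95
f8 xor 72 = 8a
b8 xor 20 = 98

f9134953958a98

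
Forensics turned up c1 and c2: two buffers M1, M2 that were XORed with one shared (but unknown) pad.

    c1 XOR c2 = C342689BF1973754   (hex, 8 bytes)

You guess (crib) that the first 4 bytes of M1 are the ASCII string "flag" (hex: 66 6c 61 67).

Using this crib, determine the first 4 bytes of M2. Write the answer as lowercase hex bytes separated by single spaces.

Since c1 ⊕ c2 = M1 ⊕ M2, XORing with the guessed M1 bytes yields the corresponding M2 bytes: M2 = (c1 ⊕ c2) ⊕ M1.
195 ⊕ 102 = 165
 66 ⊕ 108 =  46
104 ⊕  97 =   9
155 ⊕ 103 = 252

a5 2e 09 fc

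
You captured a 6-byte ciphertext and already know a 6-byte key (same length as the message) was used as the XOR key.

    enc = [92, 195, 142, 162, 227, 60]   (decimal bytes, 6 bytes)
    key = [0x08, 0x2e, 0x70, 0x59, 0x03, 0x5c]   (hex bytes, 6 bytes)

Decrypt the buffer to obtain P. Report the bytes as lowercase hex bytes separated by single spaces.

5c xor 08 = 54
c3 xor 2e = ed
8e xor 70 = fe
a2 xor 59 = fb
e3 xor 03 = e0
3c xor 5c = 60

54 ed fe fb e0 60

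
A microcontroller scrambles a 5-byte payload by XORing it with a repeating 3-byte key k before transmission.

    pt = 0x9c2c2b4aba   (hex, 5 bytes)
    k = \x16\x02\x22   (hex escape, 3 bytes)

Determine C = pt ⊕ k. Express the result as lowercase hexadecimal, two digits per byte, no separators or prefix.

The 3-byte key repeats, so the effective keystream is 16 02 22 16 02.
byte 0: 9c XOR 16 = 8a
byte 1: 2c XOR 02 = 2e
byte 2: 2b XOR 22 = 09
byte 3: 4a XOR 16 = 5c
byte 4: ba XOR 02 = b8

8a2e095cb8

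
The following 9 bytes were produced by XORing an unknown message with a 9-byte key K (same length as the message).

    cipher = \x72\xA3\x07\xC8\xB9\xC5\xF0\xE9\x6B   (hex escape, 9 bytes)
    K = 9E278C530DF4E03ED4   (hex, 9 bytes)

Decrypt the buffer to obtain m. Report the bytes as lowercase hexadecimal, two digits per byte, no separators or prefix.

ec848b9bb43110d7bf

XOR is its own inverse, so applying the key byte-wise gives the result directly.
72 ^ 9e = ec
a3 ^ 27 = 84
07 ^ 8c = 8b
c8 ^ 53 = 9b
b9 ^ 0d = b4
c5 ^ f4 = 31
f0 ^ e0 = 10
e9 ^ 3e = d7
6b ^ d4 = bf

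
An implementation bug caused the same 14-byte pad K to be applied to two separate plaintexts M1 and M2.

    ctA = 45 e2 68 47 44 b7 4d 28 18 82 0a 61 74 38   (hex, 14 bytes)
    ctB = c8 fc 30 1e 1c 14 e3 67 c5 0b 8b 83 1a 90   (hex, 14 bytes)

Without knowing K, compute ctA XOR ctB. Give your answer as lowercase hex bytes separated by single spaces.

ctA ⊕ ctB = (M1 ⊕ K) ⊕ (M2 ⊕ K) = M1 ⊕ M2 — the shared key cancels under XOR.
45 ^ c8 = 8d
e2 ^ fc = 1e
68 ^ 30 = 58
47 ^ 1e = 59
44 ^ 1c = 58
b7 ^ 14 = a3
4d ^ e3 = ae
28 ^ 67 = 4f
18 ^ c5 = dd
82 ^ 0b = 89
0a ^ 8b = 81
61 ^ 83 = e2
74 ^ 1a = 6e
38 ^ 90 = a8

8d 1e 58 59 58 a3 ae 4f dd 89 81 e2 6e a8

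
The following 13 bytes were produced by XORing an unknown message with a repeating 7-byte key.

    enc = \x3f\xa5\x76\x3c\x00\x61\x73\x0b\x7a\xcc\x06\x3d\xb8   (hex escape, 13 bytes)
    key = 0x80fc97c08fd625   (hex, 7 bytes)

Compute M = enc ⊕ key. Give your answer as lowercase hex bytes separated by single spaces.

The 7-byte key repeats, so the effective keystream is 80 fc 97 c0 8f d6 25 80 fc 97 c0 8f d6.
byte 0: 3f XOR 80 = bf
byte 1: a5 XOR fc = 59
byte 2: 76 XOR 97 = e1
byte 3: 3c XOR c0 = fc
byte 4: 00 XOR 8f = 8f
byte 5: 61 XOR d6 = b7
byte 6: 73 XOR 25 = 56
byte 7: 0b XOR 80 = 8b
byte 8: 7a XOR fc = 86
byte 9: cc XOR 97 = 5b
byte 10: 06 XOR c0 = c6
byte 11: 3d XOR 8f = b2
byte 12: b8 XOR d6 = 6e

bf 59 e1 fc 8f b7 56 8b 86 5b c6 b2 6e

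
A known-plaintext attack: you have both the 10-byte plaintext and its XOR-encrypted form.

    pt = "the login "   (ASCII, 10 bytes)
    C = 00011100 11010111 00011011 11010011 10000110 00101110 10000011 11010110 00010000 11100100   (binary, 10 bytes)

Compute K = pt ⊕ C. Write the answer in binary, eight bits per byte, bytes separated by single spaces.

Since C = pt ⊕ K, XORing both sides with pt gives K = pt ⊕ C.
74 ⊕ 1c = 68
68 ⊕ d7 = bf
65 ⊕ 1b = 7e
20 ⊕ d3 = f3
6c ⊕ 86 = ea
6f ⊕ 2e = 41
67 ⊕ 83 = e4
69 ⊕ d6 = bf
6e ⊕ 10 = 7e
20 ⊕ e4 = c4

01101000 10111111 01111110 11110011 11101010 01000001 11100100 10111111 01111110 11000100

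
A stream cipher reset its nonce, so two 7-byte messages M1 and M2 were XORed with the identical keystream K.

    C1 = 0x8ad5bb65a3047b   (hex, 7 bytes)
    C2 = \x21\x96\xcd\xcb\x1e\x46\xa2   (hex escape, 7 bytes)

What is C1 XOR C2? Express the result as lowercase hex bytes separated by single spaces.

ab 43 76 ae bd 42 d9

C1 ⊕ C2 = (M1 ⊕ K) ⊕ (M2 ⊕ K) = M1 ⊕ M2 — the shared key cancels under XOR.
byte 0: 8a XOR 21 = ab
byte 1: d5 XOR 96 = 43
byte 2: bb XOR cd = 76
byte 3: 65 XOR cb = ae
byte 4: a3 XOR 1e = bd
byte 5: 04 XOR 46 = 42
byte 6: 7b XOR a2 = d9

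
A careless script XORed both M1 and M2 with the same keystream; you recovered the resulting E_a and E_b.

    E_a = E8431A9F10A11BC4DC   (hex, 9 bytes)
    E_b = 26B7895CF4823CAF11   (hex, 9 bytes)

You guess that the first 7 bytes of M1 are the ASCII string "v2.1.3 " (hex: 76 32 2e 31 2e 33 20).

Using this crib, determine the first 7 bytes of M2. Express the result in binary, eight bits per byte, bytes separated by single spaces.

First, E_a ⊕ E_b = (M1 ⊕ K) ⊕ (M2 ⊕ K) = M1 ⊕ M2, so the key drops out. Then M2 = (M1 ⊕ M2) ⊕ M1 over the first 7 bytes.
byte 0: (e8 xor 26) xor 76 = ce xor 76 = b8
byte 1: (43 xor b7) xor 32 = f4 xor 32 = c6
byte 2: (1a xor 89) xor 2e = 93 xor 2e = bd
byte 3: (9f xor 5c) xor 31 = c3 xor 31 = f2
byte 4: (10 xor f4) xor 2e = e4 xor 2e = ca
byte 5: (a1 xor 82) xor 33 = 23 xor 33 = 10
byte 6: (1b xor 3c) xor 20 = 27 xor 20 = 07

10111000 11000110 10111101 11110010 11001010 00010000 00000111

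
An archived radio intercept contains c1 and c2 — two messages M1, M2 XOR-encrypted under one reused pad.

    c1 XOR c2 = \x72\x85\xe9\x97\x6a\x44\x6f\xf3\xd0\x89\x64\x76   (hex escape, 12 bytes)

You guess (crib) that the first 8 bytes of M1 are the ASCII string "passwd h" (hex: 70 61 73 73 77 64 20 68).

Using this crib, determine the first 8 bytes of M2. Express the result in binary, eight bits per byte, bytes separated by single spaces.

00000010 11100100 10011010 11100100 00011101 00100000 01001111 10011011

Since c1 ⊕ c2 = M1 ⊕ M2, XORing with the guessed M1 bytes yields the corresponding M2 bytes: M2 = (c1 ⊕ c2) ⊕ M1.
114 ^ 112 =   2
133 ^  97 = 228
233 ^ 115 = 154
151 ^ 115 = 228
106 ^ 119 =  29
 68 ^ 100 =  32
111 ^  32 =  79
243 ^ 104 = 155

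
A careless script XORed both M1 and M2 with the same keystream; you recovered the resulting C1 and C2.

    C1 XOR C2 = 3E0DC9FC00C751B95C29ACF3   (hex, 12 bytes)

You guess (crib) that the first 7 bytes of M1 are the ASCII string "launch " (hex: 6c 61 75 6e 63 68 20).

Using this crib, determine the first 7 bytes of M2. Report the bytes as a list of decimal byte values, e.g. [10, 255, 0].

Since C1 ⊕ C2 = M1 ⊕ M2, XORing with the guessed M1 bytes yields the corresponding M2 bytes: M2 = (C1 ⊕ C2) ⊕ M1.
byte 0:  62 XOR 108 =  82
byte 1:  13 XOR  97 = 108
byte 2: 201 XOR 117 = 188
byte 3: 252 XOR 110 = 146
byte 4:   0 XOR  99 =  99
byte 5: 199 XOR 104 = 175
byte 6:  81 XOR  32 = 113

[82, 108, 188, 146, 99, 175, 113]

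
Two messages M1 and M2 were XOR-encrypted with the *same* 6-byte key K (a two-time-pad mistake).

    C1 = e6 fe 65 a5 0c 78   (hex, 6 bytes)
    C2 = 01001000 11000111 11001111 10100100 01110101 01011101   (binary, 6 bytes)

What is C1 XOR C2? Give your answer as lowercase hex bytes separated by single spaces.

C1 ⊕ C2 = (M1 ⊕ K) ⊕ (M2 ⊕ K) = M1 ⊕ M2 — the shared key cancels under XOR.
e6 ^ 48 = ae
fe ^ c7 = 39
65 ^ cf = aa
a5 ^ a4 = 01
0c ^ 75 = 79
78 ^ 5d = 25

ae 39 aa 01 79 25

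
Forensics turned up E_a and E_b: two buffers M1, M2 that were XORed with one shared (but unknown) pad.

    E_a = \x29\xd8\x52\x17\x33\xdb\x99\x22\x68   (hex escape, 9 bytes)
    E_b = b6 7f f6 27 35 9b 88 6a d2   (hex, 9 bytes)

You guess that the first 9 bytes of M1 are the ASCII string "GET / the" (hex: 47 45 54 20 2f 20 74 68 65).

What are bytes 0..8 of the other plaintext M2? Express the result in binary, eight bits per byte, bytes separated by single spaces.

11011000 11100010 11110000 00010000 00101001 01100000 01100101 00100000 11011111

First, E_a ⊕ E_b = (M1 ⊕ K) ⊕ (M2 ⊕ K) = M1 ⊕ M2, so the key drops out. Then M2 = (M1 ⊕ M2) ⊕ M1 over the first 9 bytes.
byte 0: (29 ^ b6) ^ 47 = 9f ^ 47 = d8
byte 1: (d8 ^ 7f) ^ 45 = a7 ^ 45 = e2
byte 2: (52 ^ f6) ^ 54 = a4 ^ 54 = f0
byte 3: (17 ^ 27) ^ 20 = 30 ^ 20 = 10
byte 4: (33 ^ 35) ^ 2f = 06 ^ 2f = 29
byte 5: (db ^ 9b) ^ 20 = 40 ^ 20 = 60
byte 6: (99 ^ 88) ^ 74 = 11 ^ 74 = 65
byte 7: (22 ^ 6a) ^ 68 = 48 ^ 68 = 20
byte 8: (68 ^ d2) ^ 65 = ba ^ 65 = df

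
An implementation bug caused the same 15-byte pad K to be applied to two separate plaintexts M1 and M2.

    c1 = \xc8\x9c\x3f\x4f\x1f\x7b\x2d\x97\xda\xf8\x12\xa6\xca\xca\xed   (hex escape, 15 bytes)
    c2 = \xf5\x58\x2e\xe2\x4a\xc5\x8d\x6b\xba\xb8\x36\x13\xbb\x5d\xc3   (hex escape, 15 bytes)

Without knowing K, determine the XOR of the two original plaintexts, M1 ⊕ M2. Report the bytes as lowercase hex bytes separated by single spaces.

c1 ⊕ c2 = (M1 ⊕ K) ⊕ (M2 ⊕ K) = M1 ⊕ M2 — the shared key cancels under XOR.
byte 0: c8 XOR f5 = 3d
byte 1: 9c XOR 58 = c4
byte 2: 3f XOR 2e = 11
byte 3: 4f XOR e2 = ad
byte 4: 1f XOR 4a = 55
byte 5: 7b XOR c5 = be
byte 6: 2d XOR 8d = a0
byte 7: 97 XOR 6b = fc
byte 8: da XOR ba = 60
byte 9: f8 XOR b8 = 40
byte 10: 12 XOR 36 = 24
byte 11: a6 XOR 13 = b5
byte 12: ca XOR bb = 71
byte 13: ca XOR 5d = 97
byte 14: ed XOR c3 = 2e

3d c4 11 ad 55 be a0 fc 60 40 24 b5 71 97 2e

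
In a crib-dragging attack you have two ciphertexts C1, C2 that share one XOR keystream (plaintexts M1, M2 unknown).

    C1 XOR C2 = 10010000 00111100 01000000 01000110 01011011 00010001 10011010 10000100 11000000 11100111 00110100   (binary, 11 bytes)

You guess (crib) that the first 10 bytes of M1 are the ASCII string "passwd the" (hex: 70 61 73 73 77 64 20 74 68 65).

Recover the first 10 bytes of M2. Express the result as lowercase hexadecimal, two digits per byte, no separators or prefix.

Since C1 ⊕ C2 = M1 ⊕ M2, XORing with the guessed M1 bytes yields the corresponding M2 bytes: M2 = (C1 ⊕ C2) ⊕ M1.
90 ⊕ 70 = e0
3c ⊕ 61 = 5d
40 ⊕ 73 = 33
46 ⊕ 73 = 35
5b ⊕ 77 = 2c
11 ⊕ 64 = 75
9a ⊕ 20 = ba
84 ⊕ 74 = f0
c0 ⊕ 68 = a8
e7 ⊕ 65 = 82

e05d33352c75baf0a882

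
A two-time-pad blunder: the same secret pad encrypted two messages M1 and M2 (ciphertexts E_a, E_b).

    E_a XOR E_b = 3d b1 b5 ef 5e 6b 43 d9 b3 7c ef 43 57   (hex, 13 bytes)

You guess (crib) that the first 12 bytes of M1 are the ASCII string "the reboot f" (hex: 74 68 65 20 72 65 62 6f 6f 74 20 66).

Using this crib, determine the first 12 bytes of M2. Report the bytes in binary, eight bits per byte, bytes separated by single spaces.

01001001 11011001 11010000 11001111 00101100 00001110 00100001 10110110 11011100 00001000 11001111 00100101

Since E_a ⊕ E_b = M1 ⊕ M2, XORing with the guessed M1 bytes yields the corresponding M2 bytes: M2 = (E_a ⊕ E_b) ⊕ M1.
byte 0: 00111101 XOR 01110100 = 01001001
byte 1: 10110001 XOR 01101000 = 11011001
byte 2: 10110101 XOR 01100101 = 11010000
byte 3: 11101111 XOR 00100000 = 11001111
byte 4: 01011110 XOR 01110010 = 00101100
byte 5: 01101011 XOR 01100101 = 00001110
byte 6: 01000011 XOR 01100010 = 00100001
byte 7: 11011001 XOR 01101111 = 10110110
byte 8: 10110011 XOR 01101111 = 11011100
byte 9: 01111100 XOR 01110100 = 00001000
byte 10: 11101111 XOR 00100000 = 11001111
byte 11: 01000011 XOR 01100110 = 00100101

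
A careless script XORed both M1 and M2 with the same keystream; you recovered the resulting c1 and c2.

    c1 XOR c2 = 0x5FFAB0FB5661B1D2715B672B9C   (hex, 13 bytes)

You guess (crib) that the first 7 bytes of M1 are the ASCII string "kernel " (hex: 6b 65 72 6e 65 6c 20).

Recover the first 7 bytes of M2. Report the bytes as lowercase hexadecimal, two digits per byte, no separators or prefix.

Since c1 ⊕ c2 = M1 ⊕ M2, XORing with the guessed M1 bytes yields the corresponding M2 bytes: M2 = (c1 ⊕ c2) ⊕ M1.
5f XOR 6b = 34
fa XOR 65 = 9f
b0 XOR 72 = c2
fb XOR 6e = 95
56 XOR 65 = 33
61 XOR 6c = 0d
b1 XOR 20 = 91

349fc295330d91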